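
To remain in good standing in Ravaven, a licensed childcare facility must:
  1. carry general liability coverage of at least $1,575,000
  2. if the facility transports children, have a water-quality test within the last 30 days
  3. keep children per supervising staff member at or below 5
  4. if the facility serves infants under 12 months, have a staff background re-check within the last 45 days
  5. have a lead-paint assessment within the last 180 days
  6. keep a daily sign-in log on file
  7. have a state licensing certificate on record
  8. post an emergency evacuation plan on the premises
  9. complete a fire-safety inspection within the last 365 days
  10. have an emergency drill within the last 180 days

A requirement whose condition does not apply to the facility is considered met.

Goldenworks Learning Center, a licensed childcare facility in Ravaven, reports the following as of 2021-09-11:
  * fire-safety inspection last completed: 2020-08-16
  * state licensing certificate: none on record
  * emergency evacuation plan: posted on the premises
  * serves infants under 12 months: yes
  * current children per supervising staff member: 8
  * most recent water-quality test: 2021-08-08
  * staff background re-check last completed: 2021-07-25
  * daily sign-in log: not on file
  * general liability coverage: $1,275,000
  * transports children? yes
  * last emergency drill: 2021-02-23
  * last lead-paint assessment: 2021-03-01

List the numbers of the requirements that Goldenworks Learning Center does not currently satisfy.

1. general liability coverage $1,275,000 < $1,575,000 → not met
2. condition 'transports children' holds; water-quality test 34 days ago vs limit 30 → not met
3. children per supervising staff member 8 > 5 → not met
4. condition 'serves infants under 12 months' holds; staff background re-check 48 days ago vs limit 45 → not met
5. lead-paint assessment 194 days ago vs limit 180 → not met
6. daily sign-in log absent → not met
7. state licensing certificate absent → not met
8. emergency evacuation plan present → met
9. fire-safety inspection 391 days ago vs limit 365 → not met
10. emergency drill 200 days ago vs limit 180 → not met
Not met: 1, 2, 3, 4, 5, 6, 7, 9, 10

1, 2, 3, 4, 5, 6, 7, 9, 10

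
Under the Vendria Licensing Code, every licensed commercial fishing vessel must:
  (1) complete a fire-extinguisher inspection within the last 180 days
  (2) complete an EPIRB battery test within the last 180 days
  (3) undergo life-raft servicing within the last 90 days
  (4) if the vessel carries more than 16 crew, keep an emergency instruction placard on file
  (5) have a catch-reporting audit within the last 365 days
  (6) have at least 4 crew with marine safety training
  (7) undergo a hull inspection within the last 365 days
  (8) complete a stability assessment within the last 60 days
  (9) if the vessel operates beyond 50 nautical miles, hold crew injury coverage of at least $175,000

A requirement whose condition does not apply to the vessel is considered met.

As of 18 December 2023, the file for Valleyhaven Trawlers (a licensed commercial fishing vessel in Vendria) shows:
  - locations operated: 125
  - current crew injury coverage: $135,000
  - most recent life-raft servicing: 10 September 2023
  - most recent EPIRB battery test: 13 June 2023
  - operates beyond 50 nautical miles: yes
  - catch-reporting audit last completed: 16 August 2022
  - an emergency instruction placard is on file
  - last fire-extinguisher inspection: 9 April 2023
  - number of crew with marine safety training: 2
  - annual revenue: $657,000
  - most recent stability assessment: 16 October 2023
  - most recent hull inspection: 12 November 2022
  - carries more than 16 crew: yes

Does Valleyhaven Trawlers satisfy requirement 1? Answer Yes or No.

1. fire-extinguisher inspection 253 days ago vs limit 180 → not met

No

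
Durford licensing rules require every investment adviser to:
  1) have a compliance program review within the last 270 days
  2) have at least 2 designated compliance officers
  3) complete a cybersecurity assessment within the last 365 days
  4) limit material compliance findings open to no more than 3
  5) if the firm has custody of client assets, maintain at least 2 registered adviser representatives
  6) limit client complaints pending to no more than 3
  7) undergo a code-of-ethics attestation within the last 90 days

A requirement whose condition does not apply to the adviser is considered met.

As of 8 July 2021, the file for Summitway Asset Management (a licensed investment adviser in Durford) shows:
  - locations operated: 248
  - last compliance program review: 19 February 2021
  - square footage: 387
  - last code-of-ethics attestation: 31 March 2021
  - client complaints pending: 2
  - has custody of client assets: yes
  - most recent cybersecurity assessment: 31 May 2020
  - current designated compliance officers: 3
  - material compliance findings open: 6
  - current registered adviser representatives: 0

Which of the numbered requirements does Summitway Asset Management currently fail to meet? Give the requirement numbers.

3, 4, 5, 7

1. compliance program review 139 days ago vs limit 270 → met
2. designated compliance officers 3 ≥ 2 → met
3. cybersecurity assessment 403 days ago vs limit 365 → not met
4. material compliance findings open 6 > 3 → not met
5. condition 'has custody of client assets' holds; registered adviser representatives 0 < 2 → not met
6. client complaints pending 2 ≤ 3 → met
7. code-of-ethics attestation 99 days ago vs limit 90 → not met
Not met: 3, 4, 5, 7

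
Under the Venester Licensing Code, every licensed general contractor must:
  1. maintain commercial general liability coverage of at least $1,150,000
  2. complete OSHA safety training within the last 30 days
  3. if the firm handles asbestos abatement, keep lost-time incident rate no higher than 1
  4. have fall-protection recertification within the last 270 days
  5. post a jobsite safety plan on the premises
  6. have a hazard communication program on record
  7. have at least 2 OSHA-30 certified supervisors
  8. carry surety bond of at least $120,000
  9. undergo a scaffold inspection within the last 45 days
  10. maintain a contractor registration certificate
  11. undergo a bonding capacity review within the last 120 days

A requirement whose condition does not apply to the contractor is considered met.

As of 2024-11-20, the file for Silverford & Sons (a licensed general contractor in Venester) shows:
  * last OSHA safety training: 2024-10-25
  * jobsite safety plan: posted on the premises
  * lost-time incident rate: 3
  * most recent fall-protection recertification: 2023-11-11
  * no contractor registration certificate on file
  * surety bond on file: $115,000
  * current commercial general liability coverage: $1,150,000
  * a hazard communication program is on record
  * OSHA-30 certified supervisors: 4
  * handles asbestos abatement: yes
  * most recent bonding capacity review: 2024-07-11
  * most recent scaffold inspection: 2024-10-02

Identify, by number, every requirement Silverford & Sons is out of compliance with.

1. commercial general liability coverage $1,150,000 ≥ $1,150,000 → met
2. OSHA safety training 26 days ago vs limit 30 → met
3. condition 'handles asbestos abatement' holds; lost-time incident rate 3 > 1 → not met
4. fall-protection recertification 375 days ago vs limit 270 → not met
5. jobsite safety plan present → met
6. hazard communication program present → met
7. OSHA-30 certified supervisors 4 ≥ 2 → met
8. surety bond $115,000 < $120,000 → not met
9. scaffold inspection 49 days ago vs limit 45 → not met
10. contractor registration certificate absent → not met
11. bonding capacity review 132 days ago vs limit 120 → not met
Not met: 3, 4, 8, 9, 10, 11

3, 4, 8, 9, 10, 11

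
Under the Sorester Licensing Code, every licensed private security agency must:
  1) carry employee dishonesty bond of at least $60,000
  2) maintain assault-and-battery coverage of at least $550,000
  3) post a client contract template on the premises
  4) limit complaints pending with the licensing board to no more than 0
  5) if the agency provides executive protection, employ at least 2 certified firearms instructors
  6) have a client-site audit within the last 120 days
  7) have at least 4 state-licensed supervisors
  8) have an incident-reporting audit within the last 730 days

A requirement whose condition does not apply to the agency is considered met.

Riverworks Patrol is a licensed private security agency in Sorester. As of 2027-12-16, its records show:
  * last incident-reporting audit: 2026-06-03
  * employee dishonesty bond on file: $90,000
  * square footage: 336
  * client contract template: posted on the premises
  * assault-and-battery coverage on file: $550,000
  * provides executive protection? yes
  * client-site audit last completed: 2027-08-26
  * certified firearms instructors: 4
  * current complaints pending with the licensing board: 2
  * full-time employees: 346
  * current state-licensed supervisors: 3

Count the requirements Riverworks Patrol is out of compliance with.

1. employee dishonesty bond $90,000 ≥ $60,000 → met
2. assault-and-battery coverage $550,000 ≥ $550,000 → met
3. client contract template present → met
4. complaints pending with the licensing board 2 > 0 → not met
5. condition 'provides executive protection' holds; certified firearms instructors 4 ≥ 2 → met
6. client-site audit 112 days ago vs limit 120 → met
7. state-licensed supervisors 3 < 4 → not met
8. incident-reporting audit 561 days ago vs limit 730 → met
Not met: 2 of 8

2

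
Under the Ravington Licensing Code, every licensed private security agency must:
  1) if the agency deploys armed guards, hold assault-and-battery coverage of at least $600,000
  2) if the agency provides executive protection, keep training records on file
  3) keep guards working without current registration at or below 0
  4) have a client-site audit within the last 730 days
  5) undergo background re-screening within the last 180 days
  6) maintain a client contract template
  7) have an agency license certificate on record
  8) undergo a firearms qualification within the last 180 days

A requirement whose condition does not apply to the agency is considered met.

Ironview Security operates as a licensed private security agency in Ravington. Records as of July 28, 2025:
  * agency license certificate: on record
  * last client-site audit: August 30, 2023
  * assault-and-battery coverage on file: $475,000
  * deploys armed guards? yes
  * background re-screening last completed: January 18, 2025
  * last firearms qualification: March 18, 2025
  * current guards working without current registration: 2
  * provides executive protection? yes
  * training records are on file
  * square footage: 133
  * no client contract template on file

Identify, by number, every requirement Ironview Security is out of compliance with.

1. condition 'deploys armed guards' holds; assault-and-battery coverage $475,000 < $600,000 → not met
2. condition 'provides executive protection' holds; training records present → met
3. guards working without current registration 2 > 0 → not met
4. client-site audit 698 days ago vs limit 730 → met
5. background re-screening 191 days ago vs limit 180 → not met
6. client contract template absent → not met
7. agency license certificate present → met
8. firearms qualification 132 days ago vs limit 180 → met
Not met: 1, 3, 5, 6

1, 3, 5, 6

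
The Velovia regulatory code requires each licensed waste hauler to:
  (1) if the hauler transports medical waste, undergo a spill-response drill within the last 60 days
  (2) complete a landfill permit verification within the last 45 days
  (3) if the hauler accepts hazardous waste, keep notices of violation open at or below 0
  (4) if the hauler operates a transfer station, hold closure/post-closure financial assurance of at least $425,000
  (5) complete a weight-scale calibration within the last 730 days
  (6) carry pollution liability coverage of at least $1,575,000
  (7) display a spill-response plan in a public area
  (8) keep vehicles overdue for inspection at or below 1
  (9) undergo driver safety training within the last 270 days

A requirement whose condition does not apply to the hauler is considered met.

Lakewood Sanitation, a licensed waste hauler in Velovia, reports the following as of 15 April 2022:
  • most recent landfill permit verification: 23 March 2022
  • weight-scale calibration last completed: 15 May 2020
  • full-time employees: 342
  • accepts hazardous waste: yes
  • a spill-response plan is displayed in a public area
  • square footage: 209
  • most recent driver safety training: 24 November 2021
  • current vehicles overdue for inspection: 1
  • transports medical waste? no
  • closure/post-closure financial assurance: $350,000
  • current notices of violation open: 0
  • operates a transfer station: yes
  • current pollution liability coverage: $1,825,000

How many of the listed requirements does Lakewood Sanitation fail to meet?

1. condition 'transports medical waste' does not hold → requirement n/a → met
2. landfill permit verification 23 days ago vs limit 45 → met
3. condition 'accepts hazardous waste' holds; notices of violation open 0 ≤ 0 → met
4. condition 'operates a transfer station' holds; closure/post-closure financial assurance $350,000 < $425,000 → not met
5. weight-scale calibration 700 days ago vs limit 730 → met
6. pollution liability coverage $1,825,000 ≥ $1,575,000 → met
7. spill-response plan present → met
8. vehicles overdue for inspection 1 ≤ 1 → met
9. driver safety training 142 days ago vs limit 270 → met
Not met: 1 of 9

1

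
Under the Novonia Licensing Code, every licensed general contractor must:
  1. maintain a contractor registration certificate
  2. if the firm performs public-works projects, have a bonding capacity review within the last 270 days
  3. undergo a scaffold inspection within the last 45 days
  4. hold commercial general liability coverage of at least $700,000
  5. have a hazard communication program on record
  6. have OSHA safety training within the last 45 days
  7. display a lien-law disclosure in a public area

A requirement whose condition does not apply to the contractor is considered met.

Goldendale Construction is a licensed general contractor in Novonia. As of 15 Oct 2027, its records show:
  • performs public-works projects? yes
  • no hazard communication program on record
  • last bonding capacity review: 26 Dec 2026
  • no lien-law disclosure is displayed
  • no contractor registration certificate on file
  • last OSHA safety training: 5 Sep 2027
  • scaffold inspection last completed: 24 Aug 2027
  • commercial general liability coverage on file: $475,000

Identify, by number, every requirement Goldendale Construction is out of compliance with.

1, 2, 3, 4, 5, 7

1. contractor registration certificate absent → not met
2. condition 'performs public-works projects' holds; bonding capacity review 293 days ago vs limit 270 → not met
3. scaffold inspection 52 days ago vs limit 45 → not met
4. commercial general liability coverage $475,000 < $700,000 → not met
5. hazard communication program absent → not met
6. OSHA safety training 40 days ago vs limit 45 → met
7. lien-law disclosure absent → not met
Not met: 1, 2, 3, 4, 5, 7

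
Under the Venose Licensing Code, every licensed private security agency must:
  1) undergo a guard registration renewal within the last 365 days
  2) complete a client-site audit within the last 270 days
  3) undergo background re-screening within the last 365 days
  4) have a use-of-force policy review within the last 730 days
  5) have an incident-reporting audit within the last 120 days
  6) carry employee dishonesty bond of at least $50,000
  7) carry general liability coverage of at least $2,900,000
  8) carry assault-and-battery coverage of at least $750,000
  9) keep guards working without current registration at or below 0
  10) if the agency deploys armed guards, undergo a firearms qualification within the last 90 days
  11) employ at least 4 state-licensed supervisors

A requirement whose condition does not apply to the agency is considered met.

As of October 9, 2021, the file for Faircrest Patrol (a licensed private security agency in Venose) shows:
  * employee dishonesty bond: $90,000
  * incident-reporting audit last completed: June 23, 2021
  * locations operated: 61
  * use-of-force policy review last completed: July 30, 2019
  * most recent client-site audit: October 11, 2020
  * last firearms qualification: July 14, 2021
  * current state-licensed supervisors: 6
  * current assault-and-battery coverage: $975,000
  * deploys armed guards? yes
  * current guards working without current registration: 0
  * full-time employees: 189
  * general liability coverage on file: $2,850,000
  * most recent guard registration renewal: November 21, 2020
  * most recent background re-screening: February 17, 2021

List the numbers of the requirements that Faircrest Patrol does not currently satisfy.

1. guard registration renewal 322 days ago vs limit 365 → met
2. client-site audit 363 days ago vs limit 270 → not met
3. background re-screening 234 days ago vs limit 365 → met
4. use-of-force policy review 802 days ago vs limit 730 → not met
5. incident-reporting audit 108 days ago vs limit 120 → met
6. employee dishonesty bond $90,000 ≥ $50,000 → met
7. general liability coverage $2,850,000 < $2,900,000 → not met
8. assault-and-battery coverage $975,000 ≥ $750,000 → met
9. guards working without current registration 0 ≤ 0 → met
10. condition 'deploys armed guards' holds; firearms qualification 87 days ago vs limit 90 → met
11. state-licensed supervisors 6 ≥ 4 → met
Not met: 2, 4, 7

2, 4, 7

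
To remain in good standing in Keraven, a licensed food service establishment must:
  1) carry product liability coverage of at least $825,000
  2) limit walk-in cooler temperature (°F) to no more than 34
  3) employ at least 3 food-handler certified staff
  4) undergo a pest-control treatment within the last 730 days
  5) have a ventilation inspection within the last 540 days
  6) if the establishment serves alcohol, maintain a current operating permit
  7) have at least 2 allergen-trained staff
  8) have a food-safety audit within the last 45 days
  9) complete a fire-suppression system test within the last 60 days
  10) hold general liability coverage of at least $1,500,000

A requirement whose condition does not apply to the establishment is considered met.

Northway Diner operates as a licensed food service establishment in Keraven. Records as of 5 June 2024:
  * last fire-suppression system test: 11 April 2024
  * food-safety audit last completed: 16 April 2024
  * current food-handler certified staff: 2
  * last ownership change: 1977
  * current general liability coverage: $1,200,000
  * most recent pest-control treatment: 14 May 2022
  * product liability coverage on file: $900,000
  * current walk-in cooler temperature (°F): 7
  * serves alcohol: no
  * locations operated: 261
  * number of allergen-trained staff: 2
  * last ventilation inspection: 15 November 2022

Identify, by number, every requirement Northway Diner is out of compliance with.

1. product liability coverage $900,000 ≥ $825,000 → met
2. walk-in cooler temperature (°F) 7 ≤ 34 → met
3. food-handler certified staff 2 < 3 → not met
4. pest-control treatment 753 days ago vs limit 730 → not met
5. ventilation inspection 568 days ago vs limit 540 → not met
6. condition 'serves alcohol' does not hold → requirement n/a → met
7. allergen-trained staff 2 ≥ 2 → met
8. food-safety audit 50 days ago vs limit 45 → not met
9. fire-suppression system test 55 days ago vs limit 60 → met
10. general liability coverage $1,200,000 < $1,500,000 → not met
Not met: 3, 4, 5, 8, 10

3, 4, 5, 8, 10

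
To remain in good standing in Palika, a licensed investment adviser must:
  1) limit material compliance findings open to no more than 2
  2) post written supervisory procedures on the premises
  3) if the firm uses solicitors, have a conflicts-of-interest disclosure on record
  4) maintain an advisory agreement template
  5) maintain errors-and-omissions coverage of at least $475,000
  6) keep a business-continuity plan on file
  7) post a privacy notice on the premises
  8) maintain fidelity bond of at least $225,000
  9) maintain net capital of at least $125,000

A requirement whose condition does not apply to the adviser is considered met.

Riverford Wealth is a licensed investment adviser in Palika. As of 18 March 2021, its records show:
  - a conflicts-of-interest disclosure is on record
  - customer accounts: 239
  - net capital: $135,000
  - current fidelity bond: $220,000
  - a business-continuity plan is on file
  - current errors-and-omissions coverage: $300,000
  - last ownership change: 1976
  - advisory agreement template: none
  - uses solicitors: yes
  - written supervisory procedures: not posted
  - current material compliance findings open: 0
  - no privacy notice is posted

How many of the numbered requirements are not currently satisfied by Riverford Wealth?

5

1. material compliance findings open 0 ≤ 2 → met
2. written supervisory procedures absent → not met
3. condition 'uses solicitors' holds; conflicts-of-interest disclosure present → met
4. advisory agreement template absent → not met
5. errors-and-omissions coverage $300,000 < $475,000 → not met
6. business-continuity plan present → met
7. privacy notice absent → not met
8. fidelity bond $220,000 < $225,000 → not met
9. net capital $135,000 ≥ $125,000 → met
Not met: 5 of 9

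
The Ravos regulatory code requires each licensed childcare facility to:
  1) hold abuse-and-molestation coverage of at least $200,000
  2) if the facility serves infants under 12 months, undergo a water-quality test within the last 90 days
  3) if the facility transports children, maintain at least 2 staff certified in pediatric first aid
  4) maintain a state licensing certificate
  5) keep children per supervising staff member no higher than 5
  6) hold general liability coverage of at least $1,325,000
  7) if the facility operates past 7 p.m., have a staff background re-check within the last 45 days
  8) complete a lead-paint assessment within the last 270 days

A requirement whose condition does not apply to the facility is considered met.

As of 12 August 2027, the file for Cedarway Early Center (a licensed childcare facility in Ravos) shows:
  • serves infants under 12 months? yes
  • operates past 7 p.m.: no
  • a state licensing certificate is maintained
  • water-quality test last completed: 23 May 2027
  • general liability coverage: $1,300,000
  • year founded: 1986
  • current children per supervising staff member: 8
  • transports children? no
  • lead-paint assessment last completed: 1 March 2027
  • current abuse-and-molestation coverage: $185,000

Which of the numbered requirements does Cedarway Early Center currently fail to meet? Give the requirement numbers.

1, 5, 6

1. abuse-and-molestation coverage $185,000 < $200,000 → not met
2. condition 'serves infants under 12 months' holds; water-quality test 81 days ago vs limit 90 → met
3. condition 'transports children' does not hold → requirement n/a → met
4. state licensing certificate present → met
5. children per supervising staff member 8 > 5 → not met
6. general liability coverage $1,300,000 < $1,325,000 → not met
7. condition 'operates past 7 p.m.' does not hold → requirement n/a → met
8. lead-paint assessment 164 days ago vs limit 270 → met
Not met: 1, 5, 6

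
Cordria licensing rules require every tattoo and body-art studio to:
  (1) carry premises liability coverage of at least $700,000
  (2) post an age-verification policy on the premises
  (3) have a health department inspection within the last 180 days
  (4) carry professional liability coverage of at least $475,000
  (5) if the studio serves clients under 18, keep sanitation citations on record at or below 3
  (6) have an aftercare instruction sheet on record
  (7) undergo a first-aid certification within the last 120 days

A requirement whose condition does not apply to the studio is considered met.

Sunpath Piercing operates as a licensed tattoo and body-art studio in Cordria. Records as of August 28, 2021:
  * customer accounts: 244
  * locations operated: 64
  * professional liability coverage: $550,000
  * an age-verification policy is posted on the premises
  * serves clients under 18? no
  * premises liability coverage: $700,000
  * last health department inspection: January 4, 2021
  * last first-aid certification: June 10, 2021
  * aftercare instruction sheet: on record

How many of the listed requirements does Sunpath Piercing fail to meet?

1. premises liability coverage $700,000 ≥ $700,000 → met
2. age-verification policy present → met
3. health department inspection 236 days ago vs limit 180 → not met
4. professional liability coverage $550,000 ≥ $475,000 → met
5. condition 'serves clients under 18' does not hold → requirement n/a → met
6. aftercare instruction sheet present → met
7. first-aid certification 79 days ago vs limit 120 → met
Not met: 1 of 7

1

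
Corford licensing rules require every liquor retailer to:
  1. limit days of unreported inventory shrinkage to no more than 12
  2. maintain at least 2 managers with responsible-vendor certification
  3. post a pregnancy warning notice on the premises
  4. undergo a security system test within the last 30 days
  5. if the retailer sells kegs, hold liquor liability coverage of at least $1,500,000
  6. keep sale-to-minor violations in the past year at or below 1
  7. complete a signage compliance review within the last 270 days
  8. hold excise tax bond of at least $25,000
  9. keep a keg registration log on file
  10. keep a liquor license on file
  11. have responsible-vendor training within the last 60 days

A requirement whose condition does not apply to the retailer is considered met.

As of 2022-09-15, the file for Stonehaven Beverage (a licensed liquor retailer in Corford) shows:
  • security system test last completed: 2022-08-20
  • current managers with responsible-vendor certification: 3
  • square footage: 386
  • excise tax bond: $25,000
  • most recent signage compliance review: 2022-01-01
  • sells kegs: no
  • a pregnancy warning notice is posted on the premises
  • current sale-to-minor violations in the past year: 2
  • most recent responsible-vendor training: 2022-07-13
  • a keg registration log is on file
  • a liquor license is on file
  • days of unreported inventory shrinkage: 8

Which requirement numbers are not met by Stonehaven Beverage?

6, 11

1. days of unreported inventory shrinkage 8 ≤ 12 → met
2. managers with responsible-vendor certification 3 ≥ 2 → met
3. pregnancy warning notice present → met
4. security system test 26 days ago vs limit 30 → met
5. condition 'sells kegs' does not hold → requirement n/a → met
6. sale-to-minor violations in the past year 2 > 1 → not met
7. signage compliance review 257 days ago vs limit 270 → met
8. excise tax bond $25,000 ≥ $25,000 → met
9. keg registration log present → met
10. liquor license present → met
11. responsible-vendor training 64 days ago vs limit 60 → not met
Not met: 6, 11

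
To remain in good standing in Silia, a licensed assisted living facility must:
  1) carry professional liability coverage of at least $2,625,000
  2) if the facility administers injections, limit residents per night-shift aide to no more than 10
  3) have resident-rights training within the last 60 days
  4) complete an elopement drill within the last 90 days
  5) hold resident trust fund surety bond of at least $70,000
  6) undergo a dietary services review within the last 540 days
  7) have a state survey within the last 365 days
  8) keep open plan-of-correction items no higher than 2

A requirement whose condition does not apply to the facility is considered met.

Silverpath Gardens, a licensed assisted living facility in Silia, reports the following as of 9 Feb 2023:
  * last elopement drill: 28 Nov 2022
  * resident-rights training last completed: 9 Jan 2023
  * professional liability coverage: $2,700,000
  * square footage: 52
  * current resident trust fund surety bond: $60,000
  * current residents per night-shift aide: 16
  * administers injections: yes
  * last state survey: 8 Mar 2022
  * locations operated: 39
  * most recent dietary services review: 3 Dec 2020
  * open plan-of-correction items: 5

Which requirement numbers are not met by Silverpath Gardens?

2, 5, 6, 8

1. professional liability coverage $2,700,000 ≥ $2,625,000 → met
2. condition 'administers injections' holds; residents per night-shift aide 16 > 10 → not met
3. resident-rights training 31 days ago vs limit 60 → met
4. elopement drill 73 days ago vs limit 90 → met
5. resident trust fund surety bond $60,000 < $70,000 → not met
6. dietary services review 798 days ago vs limit 540 → not met
7. state survey 338 days ago vs limit 365 → met
8. open plan-of-correction items 5 > 2 → not met
Not met: 2, 5, 6, 8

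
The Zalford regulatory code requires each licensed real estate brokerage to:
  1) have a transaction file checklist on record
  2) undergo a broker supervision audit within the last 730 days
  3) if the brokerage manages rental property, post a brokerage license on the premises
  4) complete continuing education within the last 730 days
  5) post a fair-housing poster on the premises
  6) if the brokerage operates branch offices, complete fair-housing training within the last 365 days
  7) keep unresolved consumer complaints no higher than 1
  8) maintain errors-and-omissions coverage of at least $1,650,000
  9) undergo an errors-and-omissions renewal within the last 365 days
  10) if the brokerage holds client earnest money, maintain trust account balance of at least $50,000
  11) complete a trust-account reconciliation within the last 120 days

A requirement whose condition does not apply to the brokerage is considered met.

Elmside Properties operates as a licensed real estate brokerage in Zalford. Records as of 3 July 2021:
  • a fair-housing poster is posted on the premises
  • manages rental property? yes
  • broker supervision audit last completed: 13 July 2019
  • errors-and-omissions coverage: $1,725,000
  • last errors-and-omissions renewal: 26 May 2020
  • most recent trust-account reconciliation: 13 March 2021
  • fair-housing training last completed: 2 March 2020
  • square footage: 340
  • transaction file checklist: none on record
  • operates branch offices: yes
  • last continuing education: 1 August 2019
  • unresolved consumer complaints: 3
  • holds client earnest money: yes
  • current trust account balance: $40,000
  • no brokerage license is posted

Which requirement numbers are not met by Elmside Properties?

1, 3, 6, 7, 9, 10

1. transaction file checklist absent → not met
2. broker supervision audit 721 days ago vs limit 730 → met
3. condition 'manages rental property' holds; brokerage license absent → not met
4. continuing education 702 days ago vs limit 730 → met
5. fair-housing poster present → met
6. condition 'operates branch offices' holds; fair-housing training 488 days ago vs limit 365 → not met
7. unresolved consumer complaints 3 > 1 → not met
8. errors-and-omissions coverage $1,725,000 ≥ $1,650,000 → met
9. errors-and-omissions renewal 403 days ago vs limit 365 → not met
10. condition 'holds client earnest money' holds; trust account balance $40,000 < $50,000 → not met
11. trust-account reconciliation 112 days ago vs limit 120 → met
Not met: 1, 3, 6, 7, 9, 10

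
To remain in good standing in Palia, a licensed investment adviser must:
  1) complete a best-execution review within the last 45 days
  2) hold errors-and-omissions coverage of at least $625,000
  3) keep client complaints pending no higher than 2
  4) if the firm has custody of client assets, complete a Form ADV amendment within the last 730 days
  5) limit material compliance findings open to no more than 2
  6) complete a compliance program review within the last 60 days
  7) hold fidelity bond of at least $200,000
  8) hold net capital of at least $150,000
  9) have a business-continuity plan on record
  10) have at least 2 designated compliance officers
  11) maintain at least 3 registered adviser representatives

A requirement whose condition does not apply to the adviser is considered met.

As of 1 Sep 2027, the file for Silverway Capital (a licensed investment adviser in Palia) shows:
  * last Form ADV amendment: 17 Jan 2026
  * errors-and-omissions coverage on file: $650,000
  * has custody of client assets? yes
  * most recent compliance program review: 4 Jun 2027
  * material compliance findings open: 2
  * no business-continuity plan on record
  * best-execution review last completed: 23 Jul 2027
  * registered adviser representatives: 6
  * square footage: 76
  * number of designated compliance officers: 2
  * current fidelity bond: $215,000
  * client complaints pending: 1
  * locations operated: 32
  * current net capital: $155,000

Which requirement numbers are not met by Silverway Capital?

1. best-execution review 40 days ago vs limit 45 → met
2. errors-and-omissions coverage $650,000 ≥ $625,000 → met
3. client complaints pending 1 ≤ 2 → met
4. condition 'has custody of client assets' holds; Form ADV amendment 592 days ago vs limit 730 → met
5. material compliance findings open 2 ≤ 2 → met
6. compliance program review 89 days ago vs limit 60 → not met
7. fidelity bond $215,000 ≥ $200,000 → met
8. net capital $155,000 ≥ $150,000 → met
9. business-continuity plan absent → not met
10. designated compliance officers 2 ≥ 2 → met
11. registered adviser representatives 6 ≥ 3 → met
Not met: 6, 9

6, 9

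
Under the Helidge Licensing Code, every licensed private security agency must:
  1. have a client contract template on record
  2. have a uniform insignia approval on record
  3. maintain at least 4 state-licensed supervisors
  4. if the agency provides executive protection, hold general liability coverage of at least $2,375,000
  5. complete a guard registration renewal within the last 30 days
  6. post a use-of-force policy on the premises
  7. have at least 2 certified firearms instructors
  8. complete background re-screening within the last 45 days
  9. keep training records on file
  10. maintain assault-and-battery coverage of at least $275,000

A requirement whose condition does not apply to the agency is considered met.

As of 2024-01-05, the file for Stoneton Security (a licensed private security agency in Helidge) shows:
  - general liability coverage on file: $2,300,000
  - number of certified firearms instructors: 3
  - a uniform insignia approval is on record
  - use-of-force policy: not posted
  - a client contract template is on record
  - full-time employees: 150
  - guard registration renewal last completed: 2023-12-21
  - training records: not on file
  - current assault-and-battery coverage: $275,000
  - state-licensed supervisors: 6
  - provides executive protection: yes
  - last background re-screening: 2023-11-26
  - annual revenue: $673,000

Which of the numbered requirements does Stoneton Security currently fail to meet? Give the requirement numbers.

1. client contract template present → met
2. uniform insignia approval present → met
3. state-licensed supervisors 6 ≥ 4 → met
4. condition 'provides executive protection' holds; general liability coverage $2,300,000 < $2,375,000 → not met
5. guard registration renewal 15 days ago vs limit 30 → met
6. use-of-force policy absent → not met
7. certified firearms instructors 3 ≥ 2 → met
8. background re-screening 40 days ago vs limit 45 → met
9. training records absent → not met
10. assault-and-battery coverage $275,000 ≥ $275,000 → met
Not met: 4, 6, 9

4, 6, 9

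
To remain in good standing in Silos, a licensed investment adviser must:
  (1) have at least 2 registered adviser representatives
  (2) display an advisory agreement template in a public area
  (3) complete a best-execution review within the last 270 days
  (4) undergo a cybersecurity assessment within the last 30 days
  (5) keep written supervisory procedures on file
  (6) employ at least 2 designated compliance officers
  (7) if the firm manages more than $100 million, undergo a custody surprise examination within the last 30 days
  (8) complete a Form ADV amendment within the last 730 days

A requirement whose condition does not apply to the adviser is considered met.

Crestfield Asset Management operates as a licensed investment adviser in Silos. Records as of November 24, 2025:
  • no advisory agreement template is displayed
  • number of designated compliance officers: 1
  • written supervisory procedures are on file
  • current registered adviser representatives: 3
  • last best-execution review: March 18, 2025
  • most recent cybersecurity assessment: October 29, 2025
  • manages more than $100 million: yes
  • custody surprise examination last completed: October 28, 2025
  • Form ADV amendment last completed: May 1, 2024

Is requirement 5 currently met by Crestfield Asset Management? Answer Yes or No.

5. written supervisory procedures present → met

Yes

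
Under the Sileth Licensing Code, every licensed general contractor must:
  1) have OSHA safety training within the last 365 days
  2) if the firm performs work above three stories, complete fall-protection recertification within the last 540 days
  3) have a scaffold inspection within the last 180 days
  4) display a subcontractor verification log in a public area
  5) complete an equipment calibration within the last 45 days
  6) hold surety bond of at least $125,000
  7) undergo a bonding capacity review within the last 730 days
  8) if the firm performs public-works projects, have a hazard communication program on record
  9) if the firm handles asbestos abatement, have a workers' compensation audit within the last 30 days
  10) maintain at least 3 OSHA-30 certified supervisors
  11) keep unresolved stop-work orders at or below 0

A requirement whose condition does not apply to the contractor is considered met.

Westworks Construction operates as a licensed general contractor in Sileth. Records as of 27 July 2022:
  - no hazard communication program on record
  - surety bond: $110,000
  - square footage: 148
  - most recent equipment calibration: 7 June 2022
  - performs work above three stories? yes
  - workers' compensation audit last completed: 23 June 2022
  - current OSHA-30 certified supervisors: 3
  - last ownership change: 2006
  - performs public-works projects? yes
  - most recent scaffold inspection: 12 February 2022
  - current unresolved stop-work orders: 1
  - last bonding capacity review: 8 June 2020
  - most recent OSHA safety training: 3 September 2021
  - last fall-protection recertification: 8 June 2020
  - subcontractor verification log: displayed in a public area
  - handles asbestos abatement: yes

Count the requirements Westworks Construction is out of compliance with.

7

1. OSHA safety training 327 days ago vs limit 365 → met
2. condition 'performs work above three stories' holds; fall-protection recertification 779 days ago vs limit 540 → not met
3. scaffold inspection 165 days ago vs limit 180 → met
4. subcontractor verification log present → met
5. equipment calibration 50 days ago vs limit 45 → not met
6. surety bond $110,000 < $125,000 → not met
7. bonding capacity review 779 days ago vs limit 730 → not met
8. condition 'performs public-works projects' holds; hazard communication program absent → not met
9. condition 'handles asbestos abatement' holds; workers' compensation audit 34 days ago vs limit 30 → not met
10. OSHA-30 certified supervisors 3 ≥ 3 → met
11. unresolved stop-work orders 1 > 0 → not met
Not met: 7 of 11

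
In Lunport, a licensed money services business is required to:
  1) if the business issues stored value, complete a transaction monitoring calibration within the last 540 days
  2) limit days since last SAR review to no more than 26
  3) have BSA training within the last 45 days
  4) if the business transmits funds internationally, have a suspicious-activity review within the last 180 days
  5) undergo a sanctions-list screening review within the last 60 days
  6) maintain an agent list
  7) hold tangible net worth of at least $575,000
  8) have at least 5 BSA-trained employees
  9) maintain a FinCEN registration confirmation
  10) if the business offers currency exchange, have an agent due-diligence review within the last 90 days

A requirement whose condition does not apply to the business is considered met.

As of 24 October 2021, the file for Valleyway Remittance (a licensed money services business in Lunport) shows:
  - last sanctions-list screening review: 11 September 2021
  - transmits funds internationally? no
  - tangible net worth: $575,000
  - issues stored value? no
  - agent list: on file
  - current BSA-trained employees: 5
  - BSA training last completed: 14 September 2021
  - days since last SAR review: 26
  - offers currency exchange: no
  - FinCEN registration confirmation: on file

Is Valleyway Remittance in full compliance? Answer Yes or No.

1. condition 'issues stored value' does not hold → requirement n/a → met
2. days since last SAR review 26 ≤ 26 → met
3. BSA training 40 days ago vs limit 45 → met
4. condition 'transmits funds internationally' does not hold → requirement n/a → met
5. sanctions-list screening review 43 days ago vs limit 60 → met
6. agent list present → met
7. tangible net worth $575,000 ≥ $575,000 → met
8. BSA-trained employees 5 ≥ 5 → met
9. FinCEN registration confirmation present → met
10. condition 'offers currency exchange' does not hold → requirement n/a → met
All met.

Yes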